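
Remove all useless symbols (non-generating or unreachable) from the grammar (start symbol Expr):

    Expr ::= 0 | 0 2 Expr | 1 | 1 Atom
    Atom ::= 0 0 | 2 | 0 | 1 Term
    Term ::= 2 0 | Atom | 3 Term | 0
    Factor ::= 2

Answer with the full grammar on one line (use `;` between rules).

Expr ::= 0 | 0 2 Expr | 1 | 1 Atom; Atom ::= 0 0 | 2 | 0 | 1 Term; Term ::= 2 0 | Atom | 3 Term | 0

Generating nonterminals: {Atom, Expr, Factor, Term}.
Reachable from Expr after that: {Atom, Expr, Term}.
Removed useless symbols: {Factor} and every production mentioning them.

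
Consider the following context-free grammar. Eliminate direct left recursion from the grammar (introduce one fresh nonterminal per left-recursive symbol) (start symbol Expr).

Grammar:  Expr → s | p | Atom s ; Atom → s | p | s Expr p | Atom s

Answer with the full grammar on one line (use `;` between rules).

Directly left-recursive nonterminal: Atom.
For Atom: α = {s}, β = {s, p, s Expr p}. Rewrite as Atom → β Atom1 and Atom1 → α Atom1 | ε.

Expr → s | p | Atom s; Atom → s Atom1 | p Atom1 | s Expr p Atom1; Atom1 → s Atom1 | epsilon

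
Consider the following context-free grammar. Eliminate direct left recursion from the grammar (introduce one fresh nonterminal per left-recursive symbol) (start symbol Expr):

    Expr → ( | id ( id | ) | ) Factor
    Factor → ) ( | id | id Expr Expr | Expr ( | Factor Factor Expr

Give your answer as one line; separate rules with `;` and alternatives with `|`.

Expr → ( | id ( id | ) | ) Factor; Factor → ) ( Factor1 | id Factor1 | id Expr Expr Factor1 | Expr ( Factor1; Factor1 → Factor Expr Factor1 | epsilon

Directly left-recursive nonterminal: Factor.
For Factor: α = {Factor Expr}, β = {) (, id, id Expr Expr, Expr (}. Rewrite as Factor → β Factor1 and Factor1 → α Factor1 | ε.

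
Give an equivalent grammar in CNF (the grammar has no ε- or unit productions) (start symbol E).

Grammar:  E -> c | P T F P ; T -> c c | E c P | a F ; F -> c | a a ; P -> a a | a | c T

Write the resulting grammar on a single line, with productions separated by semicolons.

E -> c | P Y1; T -> X1 X1 | E Y3 | X2 F; F -> c | X2 X2; P -> X2 X2 | a | X1 T; X1 -> c; X2 -> a; Y1 -> T Y2; Y2 -> F P; Y3 -> X1 P

Introduce a nonterminal for each terminal appearing in a rule of length ≥ 2: X1 → c, X2 → a.
Binarize each right-hand side of length ≥ 3 by chaining fresh nonterminals (Y1, Y2, …): affected rules were E → P T F P; T → E X1 P.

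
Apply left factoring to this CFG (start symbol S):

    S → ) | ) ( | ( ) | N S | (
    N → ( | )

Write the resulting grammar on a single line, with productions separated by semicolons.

S → N S | ) S' | ( S''; N → ( | ); S' → ε | (; S'' → ) | ε

S has alternatives sharing prefix ')': factor to S → ) S' with S' → ε | (.
S has alternatives sharing prefix '(': factor to S → ( S'' with S'' → ) | ε.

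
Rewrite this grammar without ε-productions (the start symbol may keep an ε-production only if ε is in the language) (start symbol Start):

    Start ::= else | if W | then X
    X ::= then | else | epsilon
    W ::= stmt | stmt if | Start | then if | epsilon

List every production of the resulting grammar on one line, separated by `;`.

Start ::= else | if W | if | then X | then; X ::= then | else; W ::= stmt | stmt if | Start | then if

The nullable symbols are {W, X}.
ε ∉ L(G), so no ε-production is kept.
For each production, add variants omitting each subset of nullable occurrences: Start → if W gives if W | if. Start → then X gives then X | then.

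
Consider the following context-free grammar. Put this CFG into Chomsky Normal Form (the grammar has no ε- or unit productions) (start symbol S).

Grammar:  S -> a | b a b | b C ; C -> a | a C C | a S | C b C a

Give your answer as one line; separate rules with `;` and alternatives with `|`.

S -> a | X1 Y1 | X1 C; C -> a | X2 Y2 | X2 S | C Y3; X1 -> b; X2 -> a; Y1 -> X2 X1; Y2 -> C C; Y3 -> X1 Y4; Y4 -> C X2

Introduce a nonterminal for each terminal appearing in a rule of length ≥ 2: X1 → b, X2 → a.
Binarize each right-hand side of length ≥ 3 by chaining fresh nonterminals (Y1, Y2, …): affected rules were S → X1 X2 X1; C → X2 C C; C → C X1 C X2.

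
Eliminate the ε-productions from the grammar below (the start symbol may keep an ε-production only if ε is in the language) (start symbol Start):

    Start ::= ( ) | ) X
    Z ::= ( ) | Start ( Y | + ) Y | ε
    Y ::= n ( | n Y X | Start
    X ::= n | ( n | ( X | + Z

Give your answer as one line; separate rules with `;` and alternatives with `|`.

The nullable symbols are {Z}.
ε ∉ L(G), so no ε-production is kept.
Expand every rule over subsets of its nullable positions: X → + Z gives + Z | +.

Start ::= ( ) | ) X; Z ::= ( ) | Start ( Y | + ) Y; Y ::= n ( | n Y X | Start; X ::= n | ( n | ( X | + Z | +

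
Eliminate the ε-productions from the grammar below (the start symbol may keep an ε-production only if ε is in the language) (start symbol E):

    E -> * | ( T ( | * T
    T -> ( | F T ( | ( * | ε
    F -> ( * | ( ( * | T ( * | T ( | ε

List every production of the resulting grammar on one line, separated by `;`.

E -> * | ( T ( | ( ( | * T; T -> ( | F T ( | F ( | T ( | ( *; F -> ( * | ( ( * | T ( * | T ( | (

The nullable symbols are {F, T}.
ε ∉ L(G), so no ε-production is kept.
Expand every rule over subsets of its nullable positions: E → ( T ( gives ( T ( | ( (. T → F T ( gives F T ( | F ( | T (. F → T ( gives T ( | (.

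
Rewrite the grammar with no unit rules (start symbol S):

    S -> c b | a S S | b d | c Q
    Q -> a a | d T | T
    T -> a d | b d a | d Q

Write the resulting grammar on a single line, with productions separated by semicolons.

S -> c b | a S S | b d | c Q; Q -> a a | d T | a d | b d a | d Q; T -> a d | b d a | d Q

Unit pairs: Q ⇒* {T}.
Replace each nonterminal's rules with the union of the non-unit rules of every nonterminal it unit-derives.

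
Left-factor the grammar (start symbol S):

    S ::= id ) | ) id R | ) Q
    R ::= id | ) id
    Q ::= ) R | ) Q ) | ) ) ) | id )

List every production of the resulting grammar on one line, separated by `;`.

S has alternatives sharing prefix ')': factor to S → ) S' with S' → id R | Q.
Q has alternatives sharing prefix ')': factor to Q → ) Q' with Q' → R | Q ) | ) ).

S ::= id ) | ) S'; R ::= id | ) id; Q ::= id ) | ) Q'; S' ::= id R | Q; Q' ::= R | Q ) | ) )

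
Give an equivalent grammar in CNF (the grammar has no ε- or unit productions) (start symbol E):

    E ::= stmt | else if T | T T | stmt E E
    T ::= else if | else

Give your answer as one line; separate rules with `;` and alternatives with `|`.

Introduce a nonterminal for each terminal appearing in a rule of length ≥ 2: X1 → else, X2 → if, X3 → stmt.
Binarize each right-hand side of length ≥ 3 by chaining fresh nonterminals (Y1, Y2, …): affected rules were E → X1 X2 T; E → X3 E E.

E ::= stmt | X1 Y1 | T T | X3 Y2; T ::= X1 X2 | else; X1 ::= else; X2 ::= if; X3 ::= stmt; Y1 ::= X2 T; Y2 ::= E E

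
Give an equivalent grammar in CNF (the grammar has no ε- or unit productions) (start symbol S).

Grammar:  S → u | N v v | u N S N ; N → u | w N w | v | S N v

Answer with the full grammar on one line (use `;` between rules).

S → u | N Y1 | X2 Y2; N → u | X3 Y4 | v | S Y5; X1 → v; X2 → u; X3 → w; Y1 → X1 X1; Y2 → N Y3; Y3 → S N; Y4 → N X3; Y5 → N X1

Introduce a nonterminal for each terminal appearing in a rule of length ≥ 2: X1 → v, X2 → u, X3 → w.
Binarize each right-hand side of length ≥ 3 by chaining fresh nonterminals (Y1, Y2, …): affected rules were S → N X1 X1; S → X2 N S N; N → X3 N X3; N → S N X1.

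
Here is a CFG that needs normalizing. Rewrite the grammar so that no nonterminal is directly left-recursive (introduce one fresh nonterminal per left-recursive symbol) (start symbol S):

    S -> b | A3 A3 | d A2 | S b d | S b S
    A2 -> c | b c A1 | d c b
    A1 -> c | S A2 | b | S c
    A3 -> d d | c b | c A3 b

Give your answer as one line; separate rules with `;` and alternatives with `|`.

S -> b S' | A3 A3 S' | d A2 S'; A2 -> c | b c A1 | d c b; A1 -> c | S A2 | b | S c; A3 -> d d | c b | c A3 b; S' -> b d S' | b S S' | ε

S is directly left-recursive.
For S: α = {b d, b S}, β = {b, A3 A3, d A2}. Rewrite as S → β S' and S' → α S' | ε.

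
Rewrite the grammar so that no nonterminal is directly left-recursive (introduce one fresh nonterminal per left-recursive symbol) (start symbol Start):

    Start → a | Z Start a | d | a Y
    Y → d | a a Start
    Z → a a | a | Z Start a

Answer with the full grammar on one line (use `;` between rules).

Z is directly left-recursive.
For Z: α = {Start a}, β = {a a, a}. Rewrite as Z → β Z1 and Z1 → α Z1 | ε.

Start → a | Z Start a | d | a Y; Y → d | a a Start; Z → a a Z1 | a Z1; Z1 → Start a Z1 | ε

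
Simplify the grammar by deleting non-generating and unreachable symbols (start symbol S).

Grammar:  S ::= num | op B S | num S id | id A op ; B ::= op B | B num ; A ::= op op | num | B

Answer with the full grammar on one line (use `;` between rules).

Generating nonterminals: {A, S}.
Reachable from S after that: {A, S}.
Removed useless symbols: {B} and every production mentioning them.

S ::= num | num S id | id A op; A ::= op op | num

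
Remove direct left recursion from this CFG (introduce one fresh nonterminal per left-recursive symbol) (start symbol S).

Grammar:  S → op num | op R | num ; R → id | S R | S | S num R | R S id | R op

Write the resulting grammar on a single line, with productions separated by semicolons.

S → op num | op R | num; R → id R' | S R R' | S R' | S num R R'; R' → S id R' | op R' | epsilon

Left recursion appears on R.
For R: α = {S id, op}, β = {id, S R, S, S num R}. Rewrite as R → β R' and R' → α R' | ε.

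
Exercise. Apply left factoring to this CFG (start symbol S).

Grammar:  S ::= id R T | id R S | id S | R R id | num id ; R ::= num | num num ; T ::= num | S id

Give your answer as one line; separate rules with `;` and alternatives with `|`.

S has alternatives sharing prefix 'id': factor to S → id S' with S' → R T | R S | S.
R has alternatives sharing prefix 'num': factor to R → num R' with R' → ε | num.
S' has alternatives sharing prefix 'R': factor to S' → R S'' with S'' → T | S.

S ::= R R id | num id | id S'; R ::= num R'; T ::= num | S id; S' ::= S | R S''; R' ::= eps | num; S'' ::= T | S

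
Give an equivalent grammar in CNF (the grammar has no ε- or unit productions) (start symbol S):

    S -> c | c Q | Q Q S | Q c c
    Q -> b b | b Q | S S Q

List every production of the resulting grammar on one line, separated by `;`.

Introduce a nonterminal for each terminal appearing in a rule of length ≥ 2: X1 → c, X2 → b.
Binarize each right-hand side of length ≥ 3 by chaining fresh nonterminals (Y1, Y2, …): affected rules were S → Q Q S; S → Q X1 X1; Q → S S Q.

S -> c | X1 Q | Q Y1 | Q Y2; Q -> X2 X2 | X2 Q | S Y3; X1 -> c; X2 -> b; Y1 -> Q S; Y2 -> X1 X1; Y3 -> S Q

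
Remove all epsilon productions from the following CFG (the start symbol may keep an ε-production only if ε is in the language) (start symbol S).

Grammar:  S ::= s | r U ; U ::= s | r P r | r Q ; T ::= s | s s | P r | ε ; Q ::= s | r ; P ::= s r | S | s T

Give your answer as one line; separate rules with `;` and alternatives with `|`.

S ::= s | r U; U ::= s | r P r | r Q; T ::= s | s s | P r; Q ::= s | r; P ::= s r | S | s T | s

Nullable nonterminals: {T}.
ε ∉ L(G), so no ε-production is kept.
Expand every rule over subsets of its nullable positions: P → s T gives s T | s.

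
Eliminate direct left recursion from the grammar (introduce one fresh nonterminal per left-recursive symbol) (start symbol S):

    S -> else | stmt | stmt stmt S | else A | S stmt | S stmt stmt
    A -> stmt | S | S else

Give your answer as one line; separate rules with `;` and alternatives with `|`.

Directly left-recursive nonterminal: S.
For S: α = {stmt, stmt stmt}, β = {else, stmt, stmt stmt S, else A}. Rewrite as S → β S' and S' → α S' | ε.

S -> else S' | stmt S' | stmt stmt S S' | else A S'; A -> stmt | S | S else; S' -> stmt S' | stmt stmt S' | ε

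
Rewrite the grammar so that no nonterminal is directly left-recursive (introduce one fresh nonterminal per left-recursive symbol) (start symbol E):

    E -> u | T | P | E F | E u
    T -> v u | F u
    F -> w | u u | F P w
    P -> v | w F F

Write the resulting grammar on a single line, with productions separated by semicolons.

E, F are directly left-recursive.
For E: α = {F, u}, β = {u, T, P}. Rewrite as E → β E' and E' → α E' | ε.
For F: α = {P w}, β = {w, u u}. Rewrite as F → β F' and F' → α F' | ε.

E -> u E' | T E' | P E'; T -> v u | F u; F -> w F' | u u F'; P -> v | w F F; E' -> F E' | u E' | ε; F' -> P w F' | ε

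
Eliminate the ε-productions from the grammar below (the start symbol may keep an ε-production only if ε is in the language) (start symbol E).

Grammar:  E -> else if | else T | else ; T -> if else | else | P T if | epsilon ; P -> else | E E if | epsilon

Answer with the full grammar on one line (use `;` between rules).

Nullable nonterminals: {P, T}.
ε ∉ L(G), so no ε-production is kept.
Expand every rule over subsets of its nullable positions: E → else T gives else T | else. T → P T if gives P T if | P if | T if | if.

E -> else if | else T | else; T -> if else | else | P T if | P if | T if | if; P -> else | E E if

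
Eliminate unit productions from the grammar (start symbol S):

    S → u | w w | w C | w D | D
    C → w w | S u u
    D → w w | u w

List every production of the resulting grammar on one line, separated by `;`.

S → w w | u w | u | w C | w D; C → w w | S u u; D → w w | u w

Unit pairs: S ⇒* {D}.
For every A with A ⇒* B via unit rules, add B's non-unit alternatives to A; then delete every rule of the form X → Y.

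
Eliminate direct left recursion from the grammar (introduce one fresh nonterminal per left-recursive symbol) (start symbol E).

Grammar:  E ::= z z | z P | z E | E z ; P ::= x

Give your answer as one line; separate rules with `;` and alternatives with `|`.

Left recursion appears on E.
For E: α = {z}, β = {z z, z P, z E}. Rewrite as E → β E' and E' → α E' | ε.

E ::= z z E' | z P E' | z E E'; P ::= x; E' ::= z E' | epsilon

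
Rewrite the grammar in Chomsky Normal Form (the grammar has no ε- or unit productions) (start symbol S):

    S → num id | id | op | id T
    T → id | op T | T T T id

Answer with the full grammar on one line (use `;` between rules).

S → X1 X2 | id | op | X2 T; T → id | X3 T | T Y1; X1 → num; X2 → id; X3 → op; Y1 → T Y2; Y2 → T X2

Introduce a nonterminal for each terminal appearing in a rule of length ≥ 2: X1 → num, X2 → id, X3 → op.
Binarize each right-hand side of length ≥ 3 by chaining fresh nonterminals (Y1, Y2, …): affected rules were T → T T T X2.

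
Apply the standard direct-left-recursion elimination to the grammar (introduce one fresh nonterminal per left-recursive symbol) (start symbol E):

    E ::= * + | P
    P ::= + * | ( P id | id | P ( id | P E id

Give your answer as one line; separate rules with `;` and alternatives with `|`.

E ::= * + | P; P ::= + * P' | ( P id P' | id P'; P' ::= ( id P' | E id P' | ε

Left recursion appears on P.
For P: α = {( id, E id}, β = {+ *, ( P id, id}. Rewrite as P → β P' and P' → α P' | ε.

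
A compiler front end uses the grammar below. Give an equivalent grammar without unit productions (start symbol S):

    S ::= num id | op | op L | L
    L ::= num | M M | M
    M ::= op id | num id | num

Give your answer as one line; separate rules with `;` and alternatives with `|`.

S ::= num | M M | num id | op | op L | op id; L ::= num | M M | op id | num id; M ::= op id | num id | num

Unit pairs: L ⇒* {M}; S ⇒* {L, M}.
For every A with A ⇒* B via unit rules, add B's non-unit alternatives to A; then delete every rule of the form X → Y.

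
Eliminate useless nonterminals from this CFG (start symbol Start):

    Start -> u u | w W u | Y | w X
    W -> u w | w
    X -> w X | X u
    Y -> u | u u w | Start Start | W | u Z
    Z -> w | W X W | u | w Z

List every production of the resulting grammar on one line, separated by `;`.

Start -> u u | w W u | Y; W -> u w | w; Y -> u | u u w | Start Start | W | u Z; Z -> w | u | w Z

Generating nonterminals: {Start, W, Y, Z}.
Reachable from Start after that: {Start, W, Y, Z}.
Removed useless symbols: {X} and every production mentioning them.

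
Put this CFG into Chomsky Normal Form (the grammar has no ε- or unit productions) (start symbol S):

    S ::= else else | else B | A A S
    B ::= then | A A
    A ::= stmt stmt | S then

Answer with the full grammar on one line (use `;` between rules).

Introduce a nonterminal for each terminal appearing in a rule of length ≥ 2: X1 → else, X2 → stmt, X3 → then.
Binarize each right-hand side of length ≥ 3 by chaining fresh nonterminals (Y1, Y2, …): affected rules were S → A A S.

S ::= X1 X1 | X1 B | A Y1; B ::= then | A A; A ::= X2 X2 | S X3; X1 ::= else; X2 ::= stmt; X3 ::= then; Y1 ::= A S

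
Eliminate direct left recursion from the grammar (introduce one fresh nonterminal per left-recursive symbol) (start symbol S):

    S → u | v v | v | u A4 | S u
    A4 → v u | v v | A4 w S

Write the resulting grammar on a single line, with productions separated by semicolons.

S, A4 are directly left-recursive.
For S: α = {u}, β = {u, v v, v, u A4}. Rewrite as S → β S' and S' → α S' | ε.
For A4: α = {w S}, β = {v u, v v}. Rewrite as A4 → β A4' and A4' → α A4' | ε.

S → u S' | v v S' | v S' | u A4 S'; A4 → v u A4' | v v A4'; S' → u S' | ε; A4' → w S A4' | ε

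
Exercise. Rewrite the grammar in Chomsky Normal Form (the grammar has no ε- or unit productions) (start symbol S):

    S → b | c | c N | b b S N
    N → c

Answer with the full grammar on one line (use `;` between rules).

Introduce a nonterminal for each terminal appearing in a rule of length ≥ 2: X1 → c, X2 → b.
Binarize each right-hand side of length ≥ 3 by chaining fresh nonterminals (Y1, Y2, …): affected rules were S → X2 X2 S N.

S → b | c | X1 N | X2 Y1; N → c; X1 → c; X2 → b; Y1 → X2 Y2; Y2 → S N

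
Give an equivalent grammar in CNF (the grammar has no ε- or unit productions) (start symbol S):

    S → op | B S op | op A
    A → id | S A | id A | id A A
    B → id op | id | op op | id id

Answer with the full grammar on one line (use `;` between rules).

S → op | B Y1 | X1 A; A → id | S A | X2 A | X2 Y2; B → X2 X1 | id | X1 X1 | X2 X2; X1 → op; X2 → id; Y1 → S X1; Y2 → A A

Introduce a nonterminal for each terminal appearing in a rule of length ≥ 2: X1 → op, X2 → id.
Binarize each right-hand side of length ≥ 3 by chaining fresh nonterminals (Y1, Y2, …): affected rules were S → B S X1; A → X2 A A.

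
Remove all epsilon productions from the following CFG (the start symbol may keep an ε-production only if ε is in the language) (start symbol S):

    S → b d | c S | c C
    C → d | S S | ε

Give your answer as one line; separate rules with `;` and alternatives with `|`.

S → b d | c S | c C | c; C → d | S S

The nullable symbols are {C}.
ε ∉ L(G), so no ε-production is kept.
For each production, add variants omitting each subset of nullable occurrences: S → c C gives c C | c.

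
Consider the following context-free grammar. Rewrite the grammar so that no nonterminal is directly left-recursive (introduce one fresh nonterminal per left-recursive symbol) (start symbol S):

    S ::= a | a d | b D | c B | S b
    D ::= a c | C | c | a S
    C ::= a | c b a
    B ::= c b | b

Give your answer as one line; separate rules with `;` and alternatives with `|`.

Directly left-recursive nonterminal: S.
For S: α = {b}, β = {a, a d, b D, c B}. Rewrite as S → β S' and S' → α S' | ε.

S ::= a S' | a d S' | b D S' | c B S'; D ::= a c | C | c | a S; C ::= a | c b a; B ::= c b | b; S' ::= b S' | ε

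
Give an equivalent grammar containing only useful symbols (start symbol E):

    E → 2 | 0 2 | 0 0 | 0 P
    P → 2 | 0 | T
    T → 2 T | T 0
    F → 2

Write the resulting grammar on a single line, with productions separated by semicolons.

Generating nonterminals: {E, F, P}.
Reachable from E after that: {E, P}.
Removed useless symbols: {F, T} and every production mentioning them.

E → 2 | 0 2 | 0 0 | 0 P; P → 2 | 0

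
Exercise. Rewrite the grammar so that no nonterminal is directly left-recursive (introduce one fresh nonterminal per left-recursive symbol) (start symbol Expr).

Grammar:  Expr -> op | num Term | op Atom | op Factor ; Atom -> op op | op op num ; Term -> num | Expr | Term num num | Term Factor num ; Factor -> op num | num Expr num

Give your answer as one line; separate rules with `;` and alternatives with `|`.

Term is directly left-recursive.
For Term: α = {num num, Factor num}, β = {num, Expr}. Rewrite as Term → β Term1 and Term1 → α Term1 | ε.

Expr -> op | num Term | op Atom | op Factor; Atom -> op op | op op num; Term -> num Term1 | Expr Term1; Factor -> op num | num Expr num; Term1 -> num num Term1 | Factor num Term1 | ε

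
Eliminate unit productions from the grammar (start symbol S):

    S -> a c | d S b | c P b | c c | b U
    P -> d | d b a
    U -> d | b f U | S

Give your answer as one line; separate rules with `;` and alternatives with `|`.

Unit pairs: U ⇒* {S}.
For every A with A ⇒* B via unit rules, add B's non-unit alternatives to A; then delete every rule of the form X → Y.

S -> a c | d S b | c P b | c c | b U; P -> d | d b a; U -> d | b f U | a c | d S b | c P b | c c | b U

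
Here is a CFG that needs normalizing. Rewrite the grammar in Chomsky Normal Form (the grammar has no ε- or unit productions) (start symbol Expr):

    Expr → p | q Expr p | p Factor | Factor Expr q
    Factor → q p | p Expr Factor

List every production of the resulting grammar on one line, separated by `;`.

Introduce a nonterminal for each terminal appearing in a rule of length ≥ 2: X1 → q, X2 → p.
Binarize each right-hand side of length ≥ 3 by chaining fresh nonterminals (Y1, Y2, …): affected rules were Expr → X1 Expr X2; Expr → Factor Expr X1; Factor → X2 Expr Factor.

Expr → p | X1 Y1 | X2 Factor | Factor Y2; Factor → X1 X2 | X2 Y3; X1 → q; X2 → p; Y1 → Expr X2; Y2 → Expr X1; Y3 → Expr Factor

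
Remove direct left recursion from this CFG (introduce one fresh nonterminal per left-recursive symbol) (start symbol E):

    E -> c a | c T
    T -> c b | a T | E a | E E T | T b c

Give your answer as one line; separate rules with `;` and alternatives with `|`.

Directly left-recursive nonterminal: T.
For T: α = {b c}, β = {c b, a T, E a, E E T}. Rewrite as T → β T' and T' → α T' | ε.

E -> c a | c T; T -> c b T' | a T T' | E a T' | E E T T'; T' -> b c T' | ε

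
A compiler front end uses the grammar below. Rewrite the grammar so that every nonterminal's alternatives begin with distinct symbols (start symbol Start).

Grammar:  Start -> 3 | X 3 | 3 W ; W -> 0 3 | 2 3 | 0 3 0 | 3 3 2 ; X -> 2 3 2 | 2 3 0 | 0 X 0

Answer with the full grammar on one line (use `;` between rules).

Start -> X 3 | 3 Start1; W -> 2 3 | 3 3 2 | 0 3 W1; X -> 0 X 0 | 2 3 X1; Start1 -> ε | W; W1 -> ε | 0; X1 -> 2 | 0

Start has alternatives sharing prefix '3': factor to Start → 3 Start1 with Start1 → ε | W.
W has alternatives sharing prefix '0 3': factor to W → 0 3 W1 with W1 → ε | 0.
X has alternatives sharing prefix '2 3': factor to X → 2 3 X1 with X1 → 2 | 0.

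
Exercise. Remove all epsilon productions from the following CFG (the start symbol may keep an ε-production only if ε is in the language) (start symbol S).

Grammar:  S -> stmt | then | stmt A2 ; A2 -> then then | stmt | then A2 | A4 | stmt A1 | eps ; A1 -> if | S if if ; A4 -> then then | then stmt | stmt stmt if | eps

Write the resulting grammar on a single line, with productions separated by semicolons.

Nullable set = {A2, A4}.
ε ∉ L(G), so no ε-production is kept.
Add the nullable-subset variants: A2 → then A2 gives then A2 | then.

S -> stmt | then | stmt A2; A2 -> then then | stmt | then A2 | then | A4 | stmt A1; A1 -> if | S if if; A4 -> then then | then stmt | stmt stmt if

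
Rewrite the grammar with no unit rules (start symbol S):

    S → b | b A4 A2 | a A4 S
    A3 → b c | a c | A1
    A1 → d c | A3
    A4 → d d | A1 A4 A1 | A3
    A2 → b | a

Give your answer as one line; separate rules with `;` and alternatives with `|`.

S → b | b A4 A2 | a A4 S; A3 → d c | b c | a c; A1 → d c | b c | a c; A4 → d d | A1 A4 A1 | d c | b c | a c; A2 → b | a

Unit pairs: A1 ⇒* {A3}; A3 ⇒* {A1}; A4 ⇒* {A1, A3}.
For each unit pair (A, B), copy every non-unit production of B to A, then drop all unit productions.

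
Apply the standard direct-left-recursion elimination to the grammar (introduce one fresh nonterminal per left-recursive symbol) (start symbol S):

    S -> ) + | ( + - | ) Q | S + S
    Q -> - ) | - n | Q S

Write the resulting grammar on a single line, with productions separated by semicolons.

S -> ) + S' | ( + - S' | ) Q S'; Q -> - ) Q' | - n Q'; S' -> + S S' | ε; Q' -> S Q' | ε

Directly left-recursive nonterminals: S, Q.
For S: α = {+ S}, β = {) +, ( + -, ) Q}. Rewrite as S → β S' and S' → α S' | ε.
For Q: α = {S}, β = {- ), - n}. Rewrite as Q → β Q' and Q' → α Q' | ε.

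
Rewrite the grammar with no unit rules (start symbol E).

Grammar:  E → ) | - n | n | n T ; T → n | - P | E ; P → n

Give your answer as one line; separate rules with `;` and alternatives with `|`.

E → ) | - n | n | n T; T → ) | - n | n | n T | - P; P → n

Unit pairs: T ⇒* {E}.
Replace each nonterminal's rules with the union of the non-unit rules of every nonterminal it unit-derives.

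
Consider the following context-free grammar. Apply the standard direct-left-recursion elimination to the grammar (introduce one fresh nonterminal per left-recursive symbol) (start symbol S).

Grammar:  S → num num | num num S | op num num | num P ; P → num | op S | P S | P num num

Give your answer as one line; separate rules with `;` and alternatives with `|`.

S → num num | num num S | op num num | num P; P → num P' | op S P'; P' → S P' | num num P' | eps

P is directly left-recursive.
For P: α = {S, num num}, β = {num, op S}. Rewrite as P → β P' and P' → α P' | ε.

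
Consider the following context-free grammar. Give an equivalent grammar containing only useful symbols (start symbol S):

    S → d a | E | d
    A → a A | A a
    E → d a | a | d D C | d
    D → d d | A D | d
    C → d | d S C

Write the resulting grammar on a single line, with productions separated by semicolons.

Generating nonterminals: {C, D, E, S}.
Reachable from S after that: {C, D, E, S}.
Removed useless symbols: {A} and every production mentioning them.

S → d a | E | d; E → d a | a | d D C | d; D → d d | d; C → d | d S C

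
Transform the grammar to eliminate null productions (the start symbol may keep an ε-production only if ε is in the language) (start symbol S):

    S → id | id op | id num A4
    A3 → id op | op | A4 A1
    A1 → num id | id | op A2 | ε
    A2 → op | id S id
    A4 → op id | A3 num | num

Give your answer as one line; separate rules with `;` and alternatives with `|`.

S → id | id op | id num A4; A3 → id op | op | A4 A1 | A4; A1 → num id | id | op A2; A2 → op | id S id; A4 → op id | A3 num | num

The nullable symbols are {A1}.
ε ∉ L(G), so no ε-production is kept.
Expand every rule over subsets of its nullable positions: A3 → A4 A1 gives A4 A1 | A4.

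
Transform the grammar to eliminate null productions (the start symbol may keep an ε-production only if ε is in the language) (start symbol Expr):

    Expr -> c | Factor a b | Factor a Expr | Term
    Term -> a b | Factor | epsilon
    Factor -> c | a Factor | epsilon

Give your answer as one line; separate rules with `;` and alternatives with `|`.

Expr -> c | Factor a b | a b | Factor a Expr | Factor a | a Expr | a | Term | ε; Term -> a b | Factor; Factor -> c | a Factor | a

Nullable nonterminals: {Expr, Factor, Term}.
ε ∈ L(G) since Expr is nullable, so keep Expr → ε.
Expand every rule over subsets of its nullable positions: Expr → Factor a b gives Factor a b | a b. Expr → Factor a Expr gives Factor a Expr | Factor a | a Expr | a. Factor → a Factor gives a Factor | a.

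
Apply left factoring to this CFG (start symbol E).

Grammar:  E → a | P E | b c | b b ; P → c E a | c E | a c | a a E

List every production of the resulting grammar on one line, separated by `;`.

E has alternatives sharing prefix 'b': factor to E → b E' with E' → c | b.
P has alternatives sharing prefix 'c E': factor to P → c E P' with P' → a | ε.
P has alternatives sharing prefix 'a': factor to P → a P'' with P'' → c | a E.

E → a | P E | b E'; P → c E P' | a P''; E' → c | b; P' → a | ε; P'' → c | a E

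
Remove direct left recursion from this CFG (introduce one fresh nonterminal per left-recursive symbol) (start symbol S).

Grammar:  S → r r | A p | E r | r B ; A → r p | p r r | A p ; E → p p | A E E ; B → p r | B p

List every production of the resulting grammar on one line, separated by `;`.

Directly left-recursive nonterminals: A, B.
For A: α = {p}, β = {r p, p r r}. Rewrite as A → β A' and A' → α A' | ε.
For B: α = {p}, β = {p r}. Rewrite as B → β B' and B' → α B' | ε.

S → r r | A p | E r | r B; A → r p A' | p r r A'; E → p p | A E E; B → p r B'; A' → p A' | ε; B' → p B' | ε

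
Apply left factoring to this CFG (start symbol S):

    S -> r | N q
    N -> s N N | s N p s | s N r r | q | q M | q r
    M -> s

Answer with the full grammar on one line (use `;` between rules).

S -> r | N q; N -> s N N' | q N''; M -> s; N' -> N | p s | r r; N'' -> eps | M | r

N has alternatives sharing prefix 's N': factor to N → s N N' with N' → N | p s | r r.
N has alternatives sharing prefix 'q': factor to N → q N'' with N'' → ε | M | r.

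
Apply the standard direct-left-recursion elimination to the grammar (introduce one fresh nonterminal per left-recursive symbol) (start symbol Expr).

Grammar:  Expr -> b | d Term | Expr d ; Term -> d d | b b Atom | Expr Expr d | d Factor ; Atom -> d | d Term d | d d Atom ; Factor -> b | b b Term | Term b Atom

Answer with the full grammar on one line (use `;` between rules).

Expr -> b Expr1 | d Term Expr1; Term -> d d | b b Atom | Expr Expr d | d Factor; Atom -> d | d Term d | d d Atom; Factor -> b | b b Term | Term b Atom; Expr1 -> d Expr1 | ε

Left recursion appears on Expr.
For Expr: α = {d}, β = {b, d Term}. Rewrite as Expr → β Expr1 and Expr1 → α Expr1 | ε.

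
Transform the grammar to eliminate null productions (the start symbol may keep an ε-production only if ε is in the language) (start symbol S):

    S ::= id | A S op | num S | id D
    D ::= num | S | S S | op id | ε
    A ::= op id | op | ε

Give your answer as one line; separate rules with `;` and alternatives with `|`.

Nullable set = {A, D}.
ε ∉ L(G), so no ε-production is kept.
For each production, add variants omitting each subset of nullable occurrences: S → A S op gives A S op | S op.

S ::= id | A S op | S op | num S | id D; D ::= num | S | S S | op id; A ::= op id | op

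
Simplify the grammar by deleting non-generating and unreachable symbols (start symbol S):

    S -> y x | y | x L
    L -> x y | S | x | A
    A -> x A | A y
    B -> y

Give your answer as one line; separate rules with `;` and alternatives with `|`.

S -> y x | y | x L; L -> x y | S | x

Generating nonterminals: {B, L, S}.
Reachable from S after that: {L, S}.
Removed useless symbols: {A, B} and every production mentioning them.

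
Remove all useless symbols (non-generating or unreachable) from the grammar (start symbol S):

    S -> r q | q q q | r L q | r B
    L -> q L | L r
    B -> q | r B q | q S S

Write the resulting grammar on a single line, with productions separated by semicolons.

Generating nonterminals: {B, S}.
Reachable from S after that: {B, S}.
Removed useless symbols: {L} and every production mentioning them.

S -> r q | q q q | r B; B -> q | r B q | q S S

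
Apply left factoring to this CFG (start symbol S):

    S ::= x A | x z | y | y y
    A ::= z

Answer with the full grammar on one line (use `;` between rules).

S ::= x S' | y S''; A ::= z; S' ::= A | z; S'' ::= ε | y

S has alternatives sharing prefix 'x': factor to S → x S' with S' → A | z.
S has alternatives sharing prefix 'y': factor to S → y S'' with S'' → ε | y.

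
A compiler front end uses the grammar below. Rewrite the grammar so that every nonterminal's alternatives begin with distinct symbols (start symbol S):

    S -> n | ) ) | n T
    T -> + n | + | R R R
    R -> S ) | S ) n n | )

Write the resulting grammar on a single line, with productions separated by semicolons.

S has alternatives sharing prefix 'n': factor to S → n S' with S' → ε | T.
T has alternatives sharing prefix '+': factor to T → + T' with T' → n | ε.
R has alternatives sharing prefix 'S )': factor to R → S ) R' with R' → ε | n n.

S -> ) ) | n S'; T -> R R R | + T'; R -> ) | S ) R'; S' -> eps | T; T' -> n | eps; R' -> eps | n n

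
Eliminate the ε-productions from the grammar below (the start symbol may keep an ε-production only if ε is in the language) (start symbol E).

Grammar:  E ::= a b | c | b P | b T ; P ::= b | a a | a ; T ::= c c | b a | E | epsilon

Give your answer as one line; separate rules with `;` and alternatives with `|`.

E ::= a b | c | b P | b T | b; P ::= b | a a | a; T ::= c c | b a | E

Nullable nonterminals: {T}.
ε ∉ L(G), so no ε-production is kept.
Expand every rule over subsets of its nullable positions: E → b T gives b T | b.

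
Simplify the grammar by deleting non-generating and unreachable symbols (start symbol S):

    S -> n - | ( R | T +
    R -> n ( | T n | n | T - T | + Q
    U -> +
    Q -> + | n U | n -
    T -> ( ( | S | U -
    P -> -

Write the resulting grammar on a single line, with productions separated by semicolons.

S -> n - | ( R | T +; R -> n ( | T n | n | T - T | + Q; U -> +; Q -> + | n U | n -; T -> ( ( | S | U -

Generating nonterminals: {P, Q, R, S, T, U}.
Reachable from S after that: {Q, R, S, T, U}.
Removed useless symbols: {P} and every production mentioning them.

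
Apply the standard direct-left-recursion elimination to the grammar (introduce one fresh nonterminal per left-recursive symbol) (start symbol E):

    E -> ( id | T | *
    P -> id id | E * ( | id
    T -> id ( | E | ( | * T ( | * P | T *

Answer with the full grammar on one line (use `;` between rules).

E -> ( id | T | *; P -> id id | E * ( | id; T -> id ( T' | E T' | ( T' | * T ( T' | * P T'; T' -> * T' | eps

T is directly left-recursive.
For T: α = {*}, β = {id (, E, (, * T (, * P}. Rewrite as T → β T' and T' → α T' | ε.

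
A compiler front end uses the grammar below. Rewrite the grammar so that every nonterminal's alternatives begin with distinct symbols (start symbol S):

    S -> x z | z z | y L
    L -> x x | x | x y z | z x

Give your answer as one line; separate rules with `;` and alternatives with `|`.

S -> x z | z z | y L; L -> z x | x L'; L' -> x | ε | y z

L has alternatives sharing prefix 'x': factor to L → x L' with L' → x | ε | y z.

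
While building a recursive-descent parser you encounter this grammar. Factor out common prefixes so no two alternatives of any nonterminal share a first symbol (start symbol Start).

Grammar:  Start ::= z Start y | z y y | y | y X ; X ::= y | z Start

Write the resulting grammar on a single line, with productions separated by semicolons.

Start ::= z Start1 | y Start2; X ::= y | z Start; Start1 ::= Start y | y y; Start2 ::= ε | X

Start has alternatives sharing prefix 'z': factor to Start → z Start1 with Start1 → Start y | y y.
Start has alternatives sharing prefix 'y': factor to Start → y Start2 with Start2 → ε | X.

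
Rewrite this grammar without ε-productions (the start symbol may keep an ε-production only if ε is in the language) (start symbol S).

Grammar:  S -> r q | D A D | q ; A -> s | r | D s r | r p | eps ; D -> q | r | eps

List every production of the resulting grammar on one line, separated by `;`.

Nullable set = {A, D, S}.
ε ∈ L(G) since S is nullable, so keep S → ε.
Add the nullable-subset variants: S → D A D gives D A D | D A | D D | D | A D | A. A → D s r gives D s r | s r.

S -> r q | D A D | D A | D D | D | A D | A | q | eps; A -> s | r | D s r | s r | r p; D -> q | r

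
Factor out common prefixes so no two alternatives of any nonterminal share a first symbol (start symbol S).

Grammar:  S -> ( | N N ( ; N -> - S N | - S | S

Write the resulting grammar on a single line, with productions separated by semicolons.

S -> ( | N N (; N -> S | - S N'; N' -> N | ε

N has alternatives sharing prefix '- S': factor to N → - S N' with N' → N | ε.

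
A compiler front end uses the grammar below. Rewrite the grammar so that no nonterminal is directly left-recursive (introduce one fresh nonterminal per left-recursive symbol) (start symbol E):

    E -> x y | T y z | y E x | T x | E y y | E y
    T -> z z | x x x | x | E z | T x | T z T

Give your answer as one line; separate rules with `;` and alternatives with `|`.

E -> x y E' | T y z E' | y E x E' | T x E'; T -> z z T' | x x x T' | x T' | E z T'; E' -> y y E' | y E' | eps; T' -> x T' | z T T' | eps

E, T are directly left-recursive.
For E: α = {y y, y}, β = {x y, T y z, y E x, T x}. Rewrite as E → β E' and E' → α E' | ε.
For T: α = {x, z T}, β = {z z, x x x, x, E z}. Rewrite as T → β T' and T' → α T' | ε.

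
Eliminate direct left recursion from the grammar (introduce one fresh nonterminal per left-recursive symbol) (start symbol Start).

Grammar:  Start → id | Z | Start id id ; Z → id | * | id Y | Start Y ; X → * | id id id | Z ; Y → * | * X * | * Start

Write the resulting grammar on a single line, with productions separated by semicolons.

Start → id Start1 | Z Start1; Z → id | * | id Y | Start Y; X → * | id id id | Z; Y → * | * X * | * Start; Start1 → id id Start1 | ε

Left recursion appears on Start.
For Start: α = {id id}, β = {id, Z}. Rewrite as Start → β Start1 and Start1 → α Start1 | ε.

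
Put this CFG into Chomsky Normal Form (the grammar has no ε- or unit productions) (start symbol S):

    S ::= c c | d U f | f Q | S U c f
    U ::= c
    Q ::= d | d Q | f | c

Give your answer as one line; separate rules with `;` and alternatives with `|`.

S ::= X1 X1 | X2 Y1 | X3 Q | S Y2; U ::= c; Q ::= d | X2 Q | f | c; X1 ::= c; X2 ::= d; X3 ::= f; Y1 ::= U X3; Y2 ::= U Y3; Y3 ::= X1 X3

Introduce a nonterminal for each terminal appearing in a rule of length ≥ 2: X1 → c, X2 → d, X3 → f.
Binarize each right-hand side of length ≥ 3 by chaining fresh nonterminals (Y1, Y2, …): affected rules were S → X2 U X3; S → S U X1 X3.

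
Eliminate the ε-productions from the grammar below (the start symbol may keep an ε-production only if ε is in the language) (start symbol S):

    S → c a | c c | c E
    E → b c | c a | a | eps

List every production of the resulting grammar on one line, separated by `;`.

The nullable symbols are {E}.
ε ∉ L(G), so no ε-production is kept.
Add the nullable-subset variants: S → c E gives c E | c.

S → c a | c c | c E | c; E → b c | c a | a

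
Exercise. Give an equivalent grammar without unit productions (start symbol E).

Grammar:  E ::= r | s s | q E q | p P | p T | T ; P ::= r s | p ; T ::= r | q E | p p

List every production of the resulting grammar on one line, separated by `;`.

E ::= r | s s | q E q | p P | p T | q E | p p; P ::= r s | p; T ::= r | q E | p p

Unit pairs: E ⇒* {T}.
For each unit pair (A, B), copy every non-unit production of B to A, then drop all unit productions.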